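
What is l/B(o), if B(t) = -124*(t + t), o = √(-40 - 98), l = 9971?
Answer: 9971*I*√138/34224 ≈ 3.4225*I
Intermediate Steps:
o = I*√138 (o = √(-138) = I*√138 ≈ 11.747*I)
B(t) = -248*t
l/B(o) = 9971/((-248*I*√138)) = 9971*(I*√138/34224) = 9971*I*√138/34224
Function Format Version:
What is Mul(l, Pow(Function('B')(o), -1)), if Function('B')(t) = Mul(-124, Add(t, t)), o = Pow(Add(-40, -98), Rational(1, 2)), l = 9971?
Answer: Mul(Rational(9971, 34224), I, Pow(138, Rational(1, 2))) ≈ Mul(3.4225, I)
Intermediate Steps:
o = Mul(I, Pow(138, Rational(1, 2))) (o = Pow(-138, Rational(1, 2)) = Mul(I, Pow(138, Rational(1, 2))) ≈ Mul(11.747, I))
Function('B')(t) = Mul(-248, t) (Function('B')(t) = Mul(-124, Mul(2, t)) = Mul(-248, t))
Mul(l, Pow(Function('B')(o), -1)) = Mul(9971, Pow(Mul(-248, Mul(I, Pow(138, Rational(1, 2)))), -1)) = Mul(9971, Pow(Mul(-248, I, Pow(138, Rational(1, 2))), -1)) = Mul(9971, Mul(Rational(1, 34224), I, Pow(138, Rational(1, 2)))) = Mul(Rational(9971, 34224), I, Pow(138, Rational(1, 2)))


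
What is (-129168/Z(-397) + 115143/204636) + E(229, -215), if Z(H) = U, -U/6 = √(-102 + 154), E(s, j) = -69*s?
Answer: -1077779431/68212 + 828*√13 ≈ -12815.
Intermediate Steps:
U = -12*√13 (U = -6*√(-102 + 154) = -12*√13 ≈ -43.267)
Z(H) = -12*√13
(-129168/Z(-397) + 115143/204636) + E(229, -215) = (-129168*(-√13/156) + 115143/204636) - 69*229 = (-(-828)*√13 + 115143*(1/204636)) - 15801 = (828*√13 + 38381/68212) - 15801 = (38381/68212 + 828*√13) - 15801 = -1077779431/68212 + 828*√13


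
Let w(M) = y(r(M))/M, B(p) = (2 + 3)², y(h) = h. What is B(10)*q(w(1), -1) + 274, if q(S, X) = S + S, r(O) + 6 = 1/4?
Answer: -27/2 ≈ -13.500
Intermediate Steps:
r(O) = -23/4 (r(O) = -6 + 1/4 = -6 + ¼ = -23/4)
B(p) = 25 (B(p) = 5² = 25)
w(M) = -23/(4*M)
q(S, X) = 2*S
B(10)*q(w(1), -1) + 274 = 25*(2*(-23/4/1)) + 274 = 25*(2*(-23/4*1)) + 274 = 25*(2*(-23/4)) + 274 = 25*(-23/2) + 274 = -575/2 + 274 = -27/2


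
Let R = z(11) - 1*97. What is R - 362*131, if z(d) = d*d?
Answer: -47398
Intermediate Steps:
z(d) = d**2
R = 24 (R = 11**2 - 1*97 = 121 - 97 = 24)
R - 362*131 = 24 - 362*131 = 24 - 47422 = -47398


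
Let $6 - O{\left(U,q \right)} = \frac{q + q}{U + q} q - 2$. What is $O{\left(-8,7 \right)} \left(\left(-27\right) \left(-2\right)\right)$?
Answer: $5724$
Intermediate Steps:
$O{\left(U,q \right)} = 8 - \frac{2 q^{2}}{U + q}$ ($O{\left(U,q \right)} = 6 - \left(\frac{q + q}{U + q} q - 2\right) = 6 - \left(\frac{2 q}{U + q} q - 2\right) = 6 - \left(\frac{2 q^{2}}{U + q} - 2\right) = 6 - \left(-2 + \frac{2 q^{2}}{U + q}\right) = 8 - \frac{2 q^{2}}{U + q}$)
$O{\left(-8,7 \right)} \left(\left(-27\right) \left(-2\right)\right) = \frac{2 \left(- 7^{2} + 4 \left(-8\right) + 4 \cdot 7\right)}{-8 + 7} \left(\left(-27\right) \left(-2\right)\right) = \frac{2 \left(\left(-1\right) 49 - 32 + 28\right)}{-1} \cdot 54 = 2 \left(-1\right) \left(-49 - 32 + 28\right) 54 = 2 \left(-1\right) \left(-53\right) 54 = 106 \cdot 54 = 5724$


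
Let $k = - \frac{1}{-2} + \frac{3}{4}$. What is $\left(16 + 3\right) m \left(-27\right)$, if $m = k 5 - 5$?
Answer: $- \frac{2565}{4} \approx -641.25$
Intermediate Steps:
$k = \frac{5}{4}$ ($k = \left(-1\right) \left(- \frac{1}{2}\right) + 3 \cdot \frac{1}{4} = \frac{1}{2} + \frac{3}{4} = \frac{5}{4} \approx 1.25$)
$m = \frac{5}{4}$ ($m = \frac{5}{4} \cdot 5 - 5 = \frac{25}{4} - 5 = \frac{5}{4} \approx 1.25$)
$\left(16 + 3\right) m \left(-27\right) = \left(16 + 3\right) \frac{5}{4} \left(-27\right) = 19 \cdot \frac{5}{4} \left(-27\right) = \frac{95}{4} \left(-27\right) = - \frac{2565}{4}$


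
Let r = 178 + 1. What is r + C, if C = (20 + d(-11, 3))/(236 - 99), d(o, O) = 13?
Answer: 24556/137 ≈ 179.24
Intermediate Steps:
r = 179
C = 33/137 (C = (20 + 13)/(236 - 99) = 33/137 ≈ 0.24088)
r + C = 179 + 33/137 = 24556/137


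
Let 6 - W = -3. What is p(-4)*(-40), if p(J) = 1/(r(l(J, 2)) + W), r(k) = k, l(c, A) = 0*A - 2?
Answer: -40/7 ≈ -5.7143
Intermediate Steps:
l(c, A) = -2 (l(c, A) = 0 - 2 = -2)
W = 9 (W = 6 - 1*(-3) = 6 + 3 = 9)
p(J) = ⅐ (p(J) = 1/(-2 + 9) = 1/7 = ⅐)
p(-4)*(-40) = (⅐)*(-40) = -40/7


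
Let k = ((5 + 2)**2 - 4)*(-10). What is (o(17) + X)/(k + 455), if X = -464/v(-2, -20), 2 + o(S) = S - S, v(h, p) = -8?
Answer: 56/5 ≈ 11.200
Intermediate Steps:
k = -450 (k = (7**2 - 4)*(-10) = (49 - 4)*(-10) = 45*(-10) = -450)
o(S) = -2 (o(S) = -2 + (S - S) = -2 + 0 = -2)
X = 58 (X = -464/(-8) = -464*(-1/8) = 58)
(o(17) + X)/(k + 455) = (-2 + 58)/(-450 + 455) = 56/5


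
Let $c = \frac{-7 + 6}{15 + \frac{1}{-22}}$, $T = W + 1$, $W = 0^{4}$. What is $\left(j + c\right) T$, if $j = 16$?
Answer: $\frac{5242}{329} \approx 15.933$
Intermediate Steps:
$W = 0$
$T = 1$ ($T = 0 + 1 = 1$)
$c = - \frac{22}{329}$ ($c = - \frac{1}{15 - \frac{1}{22}} = - \frac{1}{\frac{329}{22}} = \left(-1\right) \frac{22}{329} = - \frac{22}{329} \approx -0.066869$)
$\left(j + c\right) T = \left(16 - \frac{22}{329}\right) 1 = \frac{5242}{329} \cdot 1 = \frac{5242}{329}$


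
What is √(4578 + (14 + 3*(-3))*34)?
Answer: 2*√1187 ≈ 68.906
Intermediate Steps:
√(4578 + (14 + 3*(-3))*34) = √(4578 + (14 - 9)*34) = √(4578 + 5*34) = √(4578 + 170) = √4748 = 2*√1187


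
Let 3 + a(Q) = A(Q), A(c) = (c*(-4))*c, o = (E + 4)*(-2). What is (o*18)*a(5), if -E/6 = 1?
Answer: -7416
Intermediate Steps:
E = -6 (E = -6*1 = -6)
o = 4 (o = (-6 + 4)*(-2) = -2*(-2) = 4)
A(c) = -4*c**2 (A(c) = (-4*c)*c = -4*c**2)
a(Q) = -3 - 4*Q**2
(o*18)*a(5) = (4*18)*(-3 - 4*5**2) = 72*(-3 - 4*25) = 72*(-3 - 100) = 72*(-103) = -7416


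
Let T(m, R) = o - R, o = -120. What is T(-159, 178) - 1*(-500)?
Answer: 202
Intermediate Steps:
T(m, R) = -120 - R
T(-159, 178) - 1*(-500) = (-120 - 1*178) - 1*(-500) = (-120 - 178) + 500 = -298 + 500 = 202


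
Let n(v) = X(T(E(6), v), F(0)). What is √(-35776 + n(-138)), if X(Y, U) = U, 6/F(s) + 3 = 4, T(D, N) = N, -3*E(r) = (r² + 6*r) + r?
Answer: 7*I*√730 ≈ 189.13*I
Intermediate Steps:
E(r) = -7*r/3 - r²/3 (E(r) = -((r² + 6*r) + r)/3 = -(r² + 7*r)/3 = -7*r/3 - r²/3)
F(s) = 6 (F(s) = 6/(-3 + 4) = 6/1 = 6*1 = 6)
n(v) = 6
√(-35776 + n(-138)) = √(-35776 + 6) = √(-35770) = 7*I*√730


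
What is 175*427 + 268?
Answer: 74993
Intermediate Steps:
175*427 + 268 = 74725 + 268 = 74993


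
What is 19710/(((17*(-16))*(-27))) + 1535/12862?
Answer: 2451695/874616 ≈ 2.8032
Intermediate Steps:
19710/(((17*(-16))*(-27))) + 1535/12862 = 19710/((-272*(-27))) + 1535*(1/12862) = 19710/7344 + 1535/12862 = 19710*(1/7344) + 1535/12862 = 365/136 + 1535/12862 = 2451695/874616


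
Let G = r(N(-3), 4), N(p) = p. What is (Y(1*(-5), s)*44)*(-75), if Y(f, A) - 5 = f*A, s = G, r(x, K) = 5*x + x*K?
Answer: -462000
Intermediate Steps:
r(x, K) = 5*x + K*x
G = -27 (G = -3*(5 + 4) = -3*9 = -27)
s = -27
Y(f, A) = 5 + A*f (Y(f, A) = 5 + f*A = 5 + A*f)
(Y(1*(-5), s)*44)*(-75) = ((5 - 27*(-5))*44)*(-75) = ((5 + 135)*44)*(-75) = (140*44)*(-75) = 6160*(-75) = -462000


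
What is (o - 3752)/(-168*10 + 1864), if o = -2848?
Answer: -825/23 ≈ -35.870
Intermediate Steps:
(o - 3752)/(-168*10 + 1864) = (-2848 - 3752)/(-168*10 + 1864) = -6600/(-1680 + 1864) = -6600/184 = -6600*1/184 = -825/23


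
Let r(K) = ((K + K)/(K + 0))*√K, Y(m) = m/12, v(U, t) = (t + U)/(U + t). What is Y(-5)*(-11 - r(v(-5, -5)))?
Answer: 65/12 ≈ 5.4167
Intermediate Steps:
v(U, t) = 1 (v(U, t) = (U + t)/(U + t) = 1)
Y(m) = m/12 (Y(m) = m*(1/12) = m/12)
r(K) = 2*√K (r(K) = ((2*K)/K)*√K = 2*√K)
Y(-5)*(-11 - r(v(-5, -5))) = ((1/12)*(-5))*(-11 - 2*√1) = -5*(-11 - 2)/12 = -5/12*(-13) = 65/12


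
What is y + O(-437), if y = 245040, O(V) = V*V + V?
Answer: 435572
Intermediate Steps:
O(V) = V + V² (O(V) = V² + V = V + V²)
y + O(-437) = 245040 - 437*(1 - 437) = 245040 - 437*(-436) = 245040 + 190532 = 435572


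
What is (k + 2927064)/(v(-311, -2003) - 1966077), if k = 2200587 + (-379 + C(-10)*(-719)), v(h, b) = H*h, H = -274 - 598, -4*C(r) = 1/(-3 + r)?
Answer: -53323485/17626804 ≈ -3.0251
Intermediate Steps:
C(r) = -1/(4*(-3 + r))
H = -872
v(h, b) = -872*h
k = 114410097/52 (k = 2200587 + (-379 - 1/(-12 + 4*(-10))*(-719)) = 2200587 + (-379 - 1/(-12 - 40)*(-719)) = 2200587 + (-379 - 1/(-52)*(-719)) = 2200587 + (-379 - 1*(-1/52)*(-719)) = 2200587 + (-379 + (1/52)*(-719)) = 2200587 + (-379 - 719/52) = 2200587 - 20427/52 = 114410097/52 ≈ 2.2002e+6)
(k + 2927064)/(v(-311, -2003) - 1966077) = (114410097/52 + 2927064)/(-872*(-311) - 1966077) = 266617425/(52*(271192 - 1966077)) = (266617425/52)/(-1694885) = (266617425/52)*(-1/1694885) = -53323485/17626804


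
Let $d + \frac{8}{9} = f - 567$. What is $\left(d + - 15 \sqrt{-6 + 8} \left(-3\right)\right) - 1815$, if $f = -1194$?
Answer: $- \frac{32192}{9} + 45 \sqrt{2} \approx -3513.3$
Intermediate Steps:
$d = - \frac{15857}{9}$ ($d = - \frac{8}{9} - 1761 = - \frac{15857}{9} \approx -1761.9$)
$\left(d + - 15 \sqrt{-6 + 8} \left(-3\right)\right) - 1815 = \left(- \frac{15857}{9} + - 15 \sqrt{-6 + 8} \left(-3\right)\right) - 1815 = \left(- \frac{15857}{9} + - 15 \sqrt{2} \left(-3\right)\right) - 1815 = \left(- \frac{15857}{9} + 45 \sqrt{2}\right) - 1815 = - \frac{32192}{9} + 45 \sqrt{2}$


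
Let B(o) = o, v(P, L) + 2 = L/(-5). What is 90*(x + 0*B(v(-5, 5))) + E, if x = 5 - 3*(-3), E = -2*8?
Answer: 1244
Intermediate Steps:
v(P, L) = -2 - L/5 (v(P, L) = -2 + L/(-5) = -2 + L*(-⅕) = -2 - L/5)
E = -16
x = 14 (x = 5 + 9 = 14)
90*(x + 0*B(v(-5, 5))) + E = 90*(14 + 0*(-2 - ⅕*5)) - 16 = 90*(14 + 0*(-2 - 1)) - 16 = 90*(14 + 0*(-3)) - 16 = 90*(14 + 0) - 16 = 90*14 - 16 = 1260 - 16 = 1244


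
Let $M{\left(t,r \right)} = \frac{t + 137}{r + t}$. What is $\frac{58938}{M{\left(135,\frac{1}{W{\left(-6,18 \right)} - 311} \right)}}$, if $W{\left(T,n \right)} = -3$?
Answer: $\frac{1249161441}{42704} \approx 29252.0$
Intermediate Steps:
$M{\left(t,r \right)} = \frac{137 + t}{r + t}$
$\frac{58938}{M{\left(135,\frac{1}{W{\left(-6,18 \right)} - 311} \right)}} = \frac{58938}{\frac{1}{\frac{1}{-3 - 311} + 135} \left(137 + 135\right)} = \frac{58938}{\frac{1}{\frac{1}{-314} + 135} \cdot 272} = \frac{58938}{\frac{1}{- \frac{1}{314} + 135} \cdot 272} = \frac{58938}{\frac{1}{\frac{42389}{314}} \cdot 272} = \frac{58938}{\frac{314}{42389} \cdot 272} = \frac{58938}{\frac{85408}{42389}} = 58938 \cdot \frac{42389}{85408} = \frac{1249161441}{42704}$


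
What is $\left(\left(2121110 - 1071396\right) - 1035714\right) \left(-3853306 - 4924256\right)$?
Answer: $-122885868000$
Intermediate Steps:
$\left(\left(2121110 - 1071396\right) - 1035714\right) \left(-3853306 - 4924256\right) = \left(1049714 - 1035714\right) \left(-8777562\right) = 14000 \left(-8777562\right) = -122885868000$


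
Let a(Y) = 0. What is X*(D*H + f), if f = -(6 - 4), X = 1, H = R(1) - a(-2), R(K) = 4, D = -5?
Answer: -22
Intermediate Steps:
H = 4 (H = 4 - 1*0 = 4 + 0 = 4)
f = -2 (f = -1*2 = -2)
X*(D*H + f) = 1*(-5*4 - 2) = 1*(-20 - 2) = 1*(-22) = -22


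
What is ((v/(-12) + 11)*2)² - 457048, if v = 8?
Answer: -4109588/9 ≈ -4.5662e+5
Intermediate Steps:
((v/(-12) + 11)*2)² - 457048 = ((8/(-12) + 11)*2)² - 457048 = ((8*(-1/12) + 11)*2)² - 457048 = ((-⅔ + 11)*2)² - 457048 = ((31/3)*2)² - 457048 = (62/3)² - 457048 = 3844/9 - 457048 = -4109588/9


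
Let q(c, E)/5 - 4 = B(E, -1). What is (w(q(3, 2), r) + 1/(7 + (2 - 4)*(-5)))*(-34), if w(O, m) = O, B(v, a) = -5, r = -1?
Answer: 168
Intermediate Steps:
q(c, E) = -5 (q(c, E) = 20 + 5*(-5) = 20 - 25 = -5)
(w(q(3, 2), r) + 1/(7 + (2 - 4)*(-5)))*(-34) = (-5 + 1/(7 + (2 - 4)*(-5)))*(-34) = (-5 + 1/(7 - 2*(-5)))*(-34) = (-5 + 1/(7 + 10))*(-34) = (-5 + 1/17)*(-34) = -84/17*(-34) = 168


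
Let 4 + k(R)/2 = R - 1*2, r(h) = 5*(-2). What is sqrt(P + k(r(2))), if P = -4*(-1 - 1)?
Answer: 2*I*sqrt(6) ≈ 4.899*I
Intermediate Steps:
r(h) = -10
k(R) = -12 + 2*R (k(R) = -8 + 2*(R - 1*2) = -8 + 2*(R - 2) = -8 + 2*(-2 + R) = -8 + (-4 + 2*R) = -12 + 2*R)
P = 8 (P = -4*(-2) = 8)
sqrt(P + k(r(2))) = sqrt(8 + (-12 + 2*(-10))) = sqrt(8 + (-12 - 20)) = sqrt(8 - 32) = sqrt(-24) = 2*I*sqrt(6)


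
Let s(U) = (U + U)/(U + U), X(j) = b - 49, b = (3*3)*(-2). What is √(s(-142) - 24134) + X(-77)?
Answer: -67 + I*√24133 ≈ -67.0 + 155.35*I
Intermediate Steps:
b = -18 (b = 9*(-2) = -18)
X(j) = -67 (X(j) = -18 - 49 = -67)
s(U) = 1 (s(U) = (2*U)/((2*U)) = (2*U)*(1/(2*U)) = 1)
√(s(-142) - 24134) + X(-77) = √(1 - 24134) - 67 = √(-24133) - 67 = I*√24133 - 67 = -67 + I*√24133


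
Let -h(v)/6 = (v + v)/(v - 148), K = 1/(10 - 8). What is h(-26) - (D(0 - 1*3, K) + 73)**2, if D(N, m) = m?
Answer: -626869/116 ≈ -5404.0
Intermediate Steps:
K = 1/2 ≈ 0.50000
h(v) = -12*v/(-148 + v) (h(v) = -6*(v + v)/(v - 148) = -6*2*v/(-148 + v) = -12*v/(-148 + v))
h(-26) - (D(0 - 1*3, K) + 73)**2 = -12*(-26)/(-148 - 26) - (1/2 + 73)**2 = -12*(-26)/(-174) - (147/2)**2 = -12*(-26)*(-1/174) - 1*21609/4 = -52/29 - 21609/4 = -626869/116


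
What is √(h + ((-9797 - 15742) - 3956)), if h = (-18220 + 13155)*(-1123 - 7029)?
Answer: √41260385 ≈ 6423.4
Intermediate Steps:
h = 41289880 (h = -5065*(-8152) = 41289880)
√(h + ((-9797 - 15742) - 3956)) = √(41289880 + ((-9797 - 15742) - 3956)) = √(41289880 + (-25539 - 3956)) = √(41289880 - 29495) = √41260385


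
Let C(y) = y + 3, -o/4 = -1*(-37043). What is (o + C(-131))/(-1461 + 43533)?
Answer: -37075/10518 ≈ -3.5249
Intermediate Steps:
o = -148172 (o = -(-4)*(-37043) = -4*37043 = -148172)
C(y) = 3 + y
(o + C(-131))/(-1461 + 43533) = (-148172 + (3 - 131))/(-1461 + 43533) = (-148172 - 128)/42072 = -148300*1/42072 = -37075/10518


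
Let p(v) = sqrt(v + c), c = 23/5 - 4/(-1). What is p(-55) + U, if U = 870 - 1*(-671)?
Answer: 1541 + 2*I*sqrt(290)/5 ≈ 1541.0 + 6.8118*I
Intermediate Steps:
c = 43/5 (c = 23*(1/5) - 4*(-1) = 23/5 + 4 = 43/5 ≈ 8.6000)
p(v) = sqrt(43/5 + v) (p(v) = sqrt(v + 43/5) = sqrt(43/5 + v))
U = 1541 (U = 870 + 671 = 1541)
p(-55) + U = sqrt(215 + 25*(-55))/5 + 1541 = sqrt(215 - 1375)/5 + 1541 = sqrt(-1160)/5 + 1541 = (2*I*sqrt(290))/5 + 1541 = 2*I*sqrt(290)/5 + 1541 = 1541 + 2*I*sqrt(290)/5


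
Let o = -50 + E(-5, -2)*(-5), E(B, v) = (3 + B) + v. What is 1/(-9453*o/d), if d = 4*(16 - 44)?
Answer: -56/141795 ≈ -0.00039494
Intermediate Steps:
E(B, v) = 3 + B + v
d = -112 (d = 4*(-28) = -112)
o = -30 (o = -50 + (3 - 5 - 2)*(-5) = -50 - 4*(-5) = -50 + 20 = -30)
1/(-9453*o/d) = 1/(-9453/((-112/(-30)))) = 1/(-9453/((-112*(-1/30)))) = 1/(-9453/56/15) = 1/(-9453*15/56) = 1/(-141795/56) = -56/141795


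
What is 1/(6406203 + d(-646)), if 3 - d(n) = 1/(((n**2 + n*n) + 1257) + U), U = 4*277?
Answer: 836997/5361975203381 ≈ 1.5610e-7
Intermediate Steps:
U = 1108
d(n) = 3 - 1/(2365 + 2*n**2) (d(n) = 3 - 1/(((n**2 + n*n) + 1257) + 1108) = 3 - 1/(((n**2 + n**2) + 1257) + 1108) = 3 - 1/((2*n**2 + 1257) + 1108) = 3 - 1/((1257 + 2*n**2) + 1108) = 3 - 1/(2365 + 2*n**2))
1/(6406203 + d(-646)) = 1/(6406203 + 2*(3547 + 3*(-646)**2)/(2365 + 2*(-646)**2)) = 1/(6406203 + 2*(3547 + 3*417316)/(2365 + 2*417316)) = 1/(6406203 + 2*(3547 + 1251948)/(2365 + 834632)) = 1/(6406203 + 2*1255495/836997) = 1/(6406203 + 2*(1/836997)*1255495) = 1/(6406203 + 2510990/836997) = 1/(5361975203381/836997) = 836997/5361975203381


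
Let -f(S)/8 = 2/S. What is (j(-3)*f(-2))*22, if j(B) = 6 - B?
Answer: 1584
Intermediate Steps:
f(S) = -16/S
(j(-3)*f(-2))*22 = ((6 - 1*(-3))*(-16/(-2)))*22 = ((6 + 3)*(-16*(-1/2)))*22 = (9*8)*22 = 72*22 = 1584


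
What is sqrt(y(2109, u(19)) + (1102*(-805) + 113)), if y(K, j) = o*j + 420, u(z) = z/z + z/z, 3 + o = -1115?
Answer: 9*I*sqrt(10973) ≈ 942.77*I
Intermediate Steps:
o = -1118 (o = -3 - 1115 = -1118)
u(z) = 2 (u(z) = 1 + 1 = 2)
y(K, j) = 420 - 1118*j (y(K, j) = -1118*j + 420 = 420 - 1118*j)
sqrt(y(2109, u(19)) + (1102*(-805) + 113)) = sqrt((420 - 1118*2) + (1102*(-805) + 113)) = sqrt((420 - 2236) + (-887110 + 113)) = sqrt(-1816 - 886997) = sqrt(-888813) = 9*I*sqrt(10973)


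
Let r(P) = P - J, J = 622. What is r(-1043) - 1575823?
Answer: -1577488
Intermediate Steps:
r(P) = -622 + P (r(P) = P - 1*622 = P - 622 = -622 + P)
r(-1043) - 1575823 = (-622 - 1043) - 1575823 = -1665 - 1575823 = -1577488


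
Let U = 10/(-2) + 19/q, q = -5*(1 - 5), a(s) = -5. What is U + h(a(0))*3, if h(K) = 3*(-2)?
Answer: -441/20 ≈ -22.050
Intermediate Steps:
q = 20 (q = -5*(-4) = 20)
h(K) = -6
U = -81/20 (U = 10/(-2) + 19/20 = 10*(-½) + 19*(1/20) = -5 + 19/20 = -81/20 ≈ -4.0500)
U + h(a(0))*3 = -81/20 - 6*3 = -81/20 - 18 = -441/20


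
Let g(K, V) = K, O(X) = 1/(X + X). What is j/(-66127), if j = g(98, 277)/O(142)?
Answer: -27832/66127 ≈ -0.42089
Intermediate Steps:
O(X) = 1/(2*X)
j = 27832 (j = 98/(((½)/142)) = 98/(((½)*(1/142))) = 98/(1/284) = 98*284 = 27832)
j/(-66127) = 27832/(-66127) = 27832*(-1/66127) = -27832/66127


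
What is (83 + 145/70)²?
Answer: 1418481/196 ≈ 7237.1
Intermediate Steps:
(83 + 145/70)² = (83 + 145*(1/70))² = (83 + 29/14)² = (1191/14)² = 1418481/196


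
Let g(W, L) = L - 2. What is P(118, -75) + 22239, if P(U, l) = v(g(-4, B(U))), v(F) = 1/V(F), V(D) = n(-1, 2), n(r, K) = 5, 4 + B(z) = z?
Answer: 111196/5 ≈ 22239.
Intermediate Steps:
B(z) = -4 + z
g(W, L) = -2 + L
V(D) = 5
v(F) = 1/5
P(U, l) = 1/5
P(118, -75) + 22239 = 1/5 + 22239 = 111196/5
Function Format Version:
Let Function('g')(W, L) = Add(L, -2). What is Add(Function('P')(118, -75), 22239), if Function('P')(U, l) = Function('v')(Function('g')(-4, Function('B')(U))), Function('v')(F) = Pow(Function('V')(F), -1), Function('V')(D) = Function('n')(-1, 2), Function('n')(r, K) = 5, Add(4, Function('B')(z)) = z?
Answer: Rational(111196, 5) ≈ 22239.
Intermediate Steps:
Function('B')(z) = Add(-4, z)
Function('g')(W, L) = Add(-2, L)
Function('V')(D) = 5
Function('v')(F) = Rational(1, 5) (Function('v')(F) = Pow(5, -1) = Rational(1, 5))
Function('P')(U, l) = Rational(1, 5)
Add(Function('P')(118, -75), 22239) = Add(Rational(1, 5), 22239) = Rational(111196, 5)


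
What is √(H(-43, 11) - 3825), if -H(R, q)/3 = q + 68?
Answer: I*√4062 ≈ 63.734*I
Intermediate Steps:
H(R, q) = -204 - 3*q (H(R, q) = -3*(q + 68) = -3*(68 + q) = -204 - 3*q)
√(H(-43, 11) - 3825) = √((-204 - 3*11) - 3825) = √((-204 - 33) - 3825) = √(-237 - 3825) = √(-4062) = I*√4062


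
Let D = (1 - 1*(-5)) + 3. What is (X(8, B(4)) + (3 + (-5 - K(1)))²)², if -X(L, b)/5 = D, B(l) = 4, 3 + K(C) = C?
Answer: 2025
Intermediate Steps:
K(C) = -3 + C
D = 9 (D = (1 + 5) + 3 = 6 + 3 = 9)
X(L, b) = -45 (X(L, b) = -5*9 = -45)
(X(8, B(4)) + (3 + (-5 - K(1)))²)² = (-45 + (3 + (-5 - (-3 + 1)))²)² = (-45 + (3 + (-5 - 1*(-2)))²)² = (-45 + (3 + (-5 + 2))²)² = (-45 + (3 - 3)²)² = (-45 + 0²)² = (-45 + 0)² = (-45)² = 2025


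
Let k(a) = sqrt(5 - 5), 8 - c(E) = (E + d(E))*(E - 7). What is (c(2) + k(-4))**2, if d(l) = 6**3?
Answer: 1205604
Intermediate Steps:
d(l) = 216
c(E) = 8 - (-7 + E)*(216 + E) (c(E) = 8 - (E + 216)*(E - 7) = 8 - (216 + E)*(-7 + E) = 8 - (-7 + E)*(216 + E))
k(a) = 0 (k(a) = sqrt(0) = 0)
(c(2) + k(-4))**2 = ((1520 - 1*2**2 - 209*2) + 0)**2 = ((1520 - 1*4 - 418) + 0)**2 = ((1520 - 4 - 418) + 0)**2 = (1098 + 0)**2 = 1098**2 = 1205604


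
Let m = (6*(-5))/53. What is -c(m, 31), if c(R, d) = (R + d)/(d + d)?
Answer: -1613/3286 ≈ -0.49087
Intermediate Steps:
m = -30/53 (m = -30*1/53 = -30/53 ≈ -0.56604)
c(R, d) = (R + d)/(2*d) (c(R, d) = (R + d)/((2*d)) = (R + d)*(1/(2*d)) = (R + d)/(2*d))
-c(m, 31) = -(-30/53 + 31)/(2*31) = -1613/(2*31*53) = -1*1613/3286 = -1613/3286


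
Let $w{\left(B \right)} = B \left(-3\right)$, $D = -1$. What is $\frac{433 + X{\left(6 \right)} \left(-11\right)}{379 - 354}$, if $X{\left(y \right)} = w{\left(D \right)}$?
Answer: $16$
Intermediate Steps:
$w{\left(B \right)} = - 3 B$
$X{\left(y \right)} = 3$ ($X{\left(y \right)} = \left(-3\right) \left(-1\right) = 3$)
$\frac{433 + X{\left(6 \right)} \left(-11\right)}{379 - 354} = \frac{433 + 3 \left(-11\right)}{379 - 354} = \frac{433 - 33}{25} = 400 \cdot \frac{1}{25} = 16$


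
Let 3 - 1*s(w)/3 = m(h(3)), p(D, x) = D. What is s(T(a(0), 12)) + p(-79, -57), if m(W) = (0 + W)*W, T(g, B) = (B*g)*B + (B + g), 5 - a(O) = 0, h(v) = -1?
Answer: -73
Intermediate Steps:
a(O) = 5 (a(O) = 5 - 1*0 = 5 + 0 = 5)
T(g, B) = B + g + g*B**2 (T(g, B) = g*B**2 + (B + g) = B + g + g*B**2)
m(W) = W**2 (m(W) = W*W = W**2)
s(w) = 6 (s(w) = 9 - 3*(-1)**2 = 9 - 3*1 = 9 - 3 = 6)
s(T(a(0), 12)) + p(-79, -57) = 6 - 79 = -73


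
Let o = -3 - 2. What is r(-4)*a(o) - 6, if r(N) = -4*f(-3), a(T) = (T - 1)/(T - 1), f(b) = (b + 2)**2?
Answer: -10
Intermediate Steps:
f(b) = (2 + b)**2
o = -5
a(T) = 1 (a(T) = (-1 + T)/(-1 + T) = 1)
r(N) = -4 (r(N) = -4*(2 - 3)**2 = -4*(-1)**2 = -4*1 = -4)
r(-4)*a(o) - 6 = -4*1 - 6 = -4 - 6 = -10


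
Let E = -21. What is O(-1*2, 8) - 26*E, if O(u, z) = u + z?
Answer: 552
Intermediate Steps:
O(-1*2, 8) - 26*E = (-1*2 + 8) - 26*(-21) = (-2 + 8) + 546 = 6 + 546 = 552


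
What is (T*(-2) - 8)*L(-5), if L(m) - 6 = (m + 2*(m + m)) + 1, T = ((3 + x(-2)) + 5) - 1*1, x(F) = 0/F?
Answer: 396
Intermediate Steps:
x(F) = 0
T = 7 (T = ((3 + 0) + 5) - 1*1 = (3 + 5) - 1 = 8 - 1 = 7)
L(m) = 7 + 5*m (L(m) = 6 + ((m + 2*(m + m)) + 1) = 6 + ((m + 2*(2*m)) + 1) = 6 + ((m + 4*m) + 1) = 6 + (5*m + 1) = 6 + (1 + 5*m) = 7 + 5*m)
(T*(-2) - 8)*L(-5) = (7*(-2) - 8)*(7 + 5*(-5)) = (-14 - 8)*(7 - 25) = -22*(-18) = 396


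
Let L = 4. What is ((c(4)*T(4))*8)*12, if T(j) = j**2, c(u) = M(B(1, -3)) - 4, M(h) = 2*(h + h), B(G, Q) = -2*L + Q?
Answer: -73728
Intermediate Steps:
B(G, Q) = -8 + Q (B(G, Q) = -2*4 + Q = -8 + Q)
M(h) = 4*h (M(h) = 2*(2*h) = 4*h)
c(u) = -48 (c(u) = 4*(-8 - 3) - 4 = 4*(-11) - 4 = -44 - 4 = -48)
((c(4)*T(4))*8)*12 = (-48*4**2*8)*12 = (-48*16*8)*12 = -768*8*12 = -6144*12 = -73728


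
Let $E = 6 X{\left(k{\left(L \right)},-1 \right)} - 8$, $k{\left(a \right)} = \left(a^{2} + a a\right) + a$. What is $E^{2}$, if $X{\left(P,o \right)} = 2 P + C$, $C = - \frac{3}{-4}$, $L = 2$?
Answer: $\frac{54289}{4} \approx 13572.0$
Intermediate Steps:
$C = \frac{3}{4}$ ($C = \left(-3\right) \left(- \frac{1}{4}\right) = \frac{3}{4} \approx 0.75$)
$k{\left(a \right)} = a + 2 a^{2}$ ($k{\left(a \right)} = \left(a^{2} + a^{2}\right) + a = 2 a^{2} + a = a + 2 a^{2}$)
$X{\left(P,o \right)} = \frac{3}{4} + 2 P$ ($X{\left(P,o \right)} = 2 P + \frac{3}{4} = \frac{3}{4} + 2 P$)
$E = \frac{233}{2}$ ($E = 6 \left(\frac{3}{4} + 2 \cdot 2 \left(1 + 2 \cdot 2\right)\right) - 8 = 6 \left(\frac{3}{4} + 2 \cdot 2 \left(1 + 4\right)\right) - 8 = 6 \left(\frac{3}{4} + 2 \cdot 2 \cdot 5\right) - 8 = 6 \left(\frac{3}{4} + 2 \cdot 10\right) - 8 = 6 \left(\frac{3}{4} + 20\right) - 8 = 6 \cdot \frac{83}{4} - 8 = \frac{249}{2} - 8 = \frac{233}{2} \approx 116.5$)
$E^{2} = \left(\frac{233}{2}\right)^{2} = \frac{54289}{4}$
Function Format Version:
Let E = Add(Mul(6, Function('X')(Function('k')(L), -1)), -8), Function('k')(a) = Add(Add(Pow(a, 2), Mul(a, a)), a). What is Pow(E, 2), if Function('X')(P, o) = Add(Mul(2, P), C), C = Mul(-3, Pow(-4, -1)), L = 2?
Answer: Rational(54289, 4) ≈ 13572.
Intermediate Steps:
C = Rational(3, 4) (C = Mul(-3, Rational(-1, 4)) = Rational(3, 4) ≈ 0.75000)
Function('k')(a) = Add(a, Mul(2, Pow(a, 2))) (Function('k')(a) = Add(Add(Pow(a, 2), Pow(a, 2)), a) = Add(Mul(2, Pow(a, 2)), a) = Add(a, Mul(2, Pow(a, 2))))
Function('X')(P, o) = Add(Rational(3, 4), Mul(2, P)) (Function('X')(P, o) = Add(Mul(2, P), Rational(3, 4)) = Add(Rational(3, 4), Mul(2, P)))
E = Rational(233, 2) (E = Add(Mul(6, Add(Rational(3, 4), Mul(2, Mul(2, Add(1, Mul(2, 2)))))), -8) = Add(Mul(6, Add(Rational(3, 4), Mul(2, Mul(2, Add(1, 4))))), -8) = Add(Mul(6, Add(Rational(3, 4), Mul(2, Mul(2, 5)))), -8) = Add(Mul(6, Add(Rational(3, 4), Mul(2, 10))), -8) = Add(Mul(6, Add(Rational(3, 4), 20)), -8) = Add(Mul(6, Rational(83, 4)), -8) = Add(Rational(249, 2), -8) = Rational(233, 2) ≈ 116.50)
Pow(E, 2) = Pow(Rational(233, 2), 2) = Rational(54289, 4)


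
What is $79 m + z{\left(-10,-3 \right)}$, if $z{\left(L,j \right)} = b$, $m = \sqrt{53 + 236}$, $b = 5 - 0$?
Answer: $1348$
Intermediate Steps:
$b = 5$ ($b = 5 + 0 = 5$)
$m = 17$ ($m = \sqrt{289} = 17$)
$z{\left(L,j \right)} = 5$
$79 m + z{\left(-10,-3 \right)} = 79 \cdot 17 + 5 = 1343 + 5 = 1348$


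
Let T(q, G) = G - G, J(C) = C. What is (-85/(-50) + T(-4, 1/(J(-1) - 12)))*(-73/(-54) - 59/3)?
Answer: -16813/540 ≈ -31.135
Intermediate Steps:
T(q, G) = 0
(-85/(-50) + T(-4, 1/(J(-1) - 12)))*(-73/(-54) - 59/3) = (-85/(-50) + 0)*(-73/(-54) - 59/3) = (-85*(-1/50) + 0)*(-73*(-1/54) - 59*⅓) = (17/10 + 0)*(73/54 - 59/3) = (17/10)*(-989/54) = -16813/540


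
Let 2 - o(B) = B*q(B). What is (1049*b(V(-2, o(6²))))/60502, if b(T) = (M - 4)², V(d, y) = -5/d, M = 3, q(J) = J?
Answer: 1049/60502 ≈ 0.017338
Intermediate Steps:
o(B) = 2 - B² (o(B) = 2 - B*B = 2 - B²)
b(T) = 1 (b(T) = (3 - 4)² = (-1)² = 1)
(1049*b(V(-2, o(6²))))/60502 = (1049*1)/60502 = 1049*(1/60502) = 1049/60502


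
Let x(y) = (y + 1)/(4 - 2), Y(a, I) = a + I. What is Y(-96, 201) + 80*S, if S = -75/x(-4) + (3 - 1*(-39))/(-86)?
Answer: 174835/43 ≈ 4065.9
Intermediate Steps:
Y(a, I) = I + a
x(y) = ½ + y/2 (x(y) = (1 + y)/2 = (1 + y)*(½) = ½ + y/2)
S = 2129/43 (S = -75/(½ + (½)*(-4)) + (3 - 1*(-39))/(-86) = -75/(½ - 2) + (3 + 39)*(-1/86) = -75/(-3/2) + 42*(-1/86) = -75*(-⅔) - 21/43 = 50 - 21/43 = 2129/43 ≈ 49.512)
Y(-96, 201) + 80*S = (201 - 96) + 80*(2129/43) = 105 + 170320/43 = 174835/43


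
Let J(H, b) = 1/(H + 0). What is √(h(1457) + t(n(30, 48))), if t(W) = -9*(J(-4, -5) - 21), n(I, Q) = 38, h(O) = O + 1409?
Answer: √12229/2 ≈ 55.292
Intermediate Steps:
J(H, b) = 1/H
h(O) = 1409 + O
t(W) = 765/4 (t(W) = -9*(1/(-4) - 21) = -9*(-¼ - 21) = -9*(-85/4) = 765/4)
√(h(1457) + t(n(30, 48))) = √((1409 + 1457) + 765/4) = √(2866 + 765/4) = √(12229/4) = √12229/2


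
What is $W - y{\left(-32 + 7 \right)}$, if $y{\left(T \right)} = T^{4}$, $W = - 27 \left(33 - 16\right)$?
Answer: $-391084$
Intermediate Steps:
$W = -459$ ($W = \left(-27\right) 17 = -459$)
$W - y{\left(-32 + 7 \right)} = -459 - \left(-32 + 7\right)^{4} = -459 - \left(-25\right)^{4} = -459 - 390625 = -391084$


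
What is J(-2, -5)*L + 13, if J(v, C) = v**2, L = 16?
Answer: 77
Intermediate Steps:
J(-2, -5)*L + 13 = (-2)**2*16 + 13 = 4*16 + 13 = 64 + 13 = 77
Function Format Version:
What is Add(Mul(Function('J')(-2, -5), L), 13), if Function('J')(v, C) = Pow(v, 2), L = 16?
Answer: 77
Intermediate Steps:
Add(Mul(Function('J')(-2, -5), L), 13) = Add(Mul(Pow(-2, 2), 16), 13) = Add(Mul(4, 16), 13) = Add(64, 13) = 77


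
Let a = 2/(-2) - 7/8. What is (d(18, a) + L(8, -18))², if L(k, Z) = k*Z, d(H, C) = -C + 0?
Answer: 1292769/64 ≈ 20200.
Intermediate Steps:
a = -15/8 (a = 2*(-½) - 7*⅛ = -1 - 7/8 = -15/8 ≈ -1.8750)
d(H, C) = -C
L(k, Z) = Z*k
(d(18, a) + L(8, -18))² = (-1*(-15/8) - 18*8)² = (15/8 - 144)² = (-1137/8)² = 1292769/64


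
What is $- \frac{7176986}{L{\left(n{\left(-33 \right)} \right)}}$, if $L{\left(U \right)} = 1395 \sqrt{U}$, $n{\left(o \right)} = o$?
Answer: $\frac{7176986 i \sqrt{33}}{46035} \approx 895.59 i$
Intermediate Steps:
$- \frac{7176986}{L{\left(n{\left(-33 \right)} \right)}} = - \frac{7176986}{1395 \sqrt{-33}} = - \frac{7176986}{1395 i \sqrt{33}} = - 7176986 \left(- \frac{i \sqrt{33}}{46035}\right) = \frac{7176986 i \sqrt{33}}{46035}$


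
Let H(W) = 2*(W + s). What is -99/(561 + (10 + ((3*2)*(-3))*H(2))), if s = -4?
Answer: -99/643 ≈ -0.15397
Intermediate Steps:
H(W) = -8 + 2*W (H(W) = 2*(W - 4) = 2*(-4 + W) = -8 + 2*W)
-99/(561 + (10 + ((3*2)*(-3))*H(2))) = -99/(561 + (10 + ((3*2)*(-3))*(-8 + 2*2))) = -99/(561 + (10 + (6*(-3))*(-8 + 4))) = -99/(561 + (10 - 18*(-4))) = -99/(561 + (10 + 72)) = -99/(561 + 82) = -99/643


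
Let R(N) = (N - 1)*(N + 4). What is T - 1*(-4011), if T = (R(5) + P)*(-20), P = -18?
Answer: 3651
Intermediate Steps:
R(N) = (-1 + N)*(4 + N)
T = -360 (T = ((-4 + 5² + 3*5) - 18)*(-20) = ((-4 + 25 + 15) - 18)*(-20) = (36 - 18)*(-20) = 18*(-20) = -360)
T - 1*(-4011) = -360 - 1*(-4011) = -360 + 4011 = 3651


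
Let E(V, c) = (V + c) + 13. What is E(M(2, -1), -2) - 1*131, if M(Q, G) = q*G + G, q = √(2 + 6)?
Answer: -121 - 2*√2 ≈ -123.83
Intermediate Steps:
q = 2*√2 (q = √8 = 2*√2 ≈ 2.8284)
M(Q, G) = G + 2*G*√2 (M(Q, G) = (2*√2)*G + G = 2*G*√2 + G = G + 2*G*√2)
E(V, c) = 13 + V + c
E(M(2, -1), -2) - 1*131 = (13 - (1 + 2*√2) - 2) - 1*131 = (13 + (-1 - 2*√2) - 2) - 131 = (10 - 2*√2) - 131 = -121 - 2*√2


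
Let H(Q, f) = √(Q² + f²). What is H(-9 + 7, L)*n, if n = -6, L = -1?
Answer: -6*√5 ≈ -13.416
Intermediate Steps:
H(-9 + 7, L)*n = √((-9 + 7)² + (-1)²)*(-6) = √((-2)² + 1)*(-6) = √(4 + 1)*(-6) = √5*(-6) = -6*√5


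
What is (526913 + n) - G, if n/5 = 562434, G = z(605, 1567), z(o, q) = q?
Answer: 3337516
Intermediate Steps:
G = 1567
n = 2812170 (n = 5*562434 = 2812170)
(526913 + n) - G = (526913 + 2812170) - 1*1567 = 3339083 - 1567 = 3337516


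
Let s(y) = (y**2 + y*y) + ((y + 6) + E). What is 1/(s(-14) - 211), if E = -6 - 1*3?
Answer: 1/164 ≈ 0.0060976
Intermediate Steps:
E = -9 (E = -6 - 3 = -9)
s(y) = -3 + y + 2*y**2 (s(y) = (y**2 + y*y) + ((y + 6) - 9) = (y**2 + y**2) + ((6 + y) - 9) = 2*y**2 + (-3 + y) = -3 + y + 2*y**2)
1/(s(-14) - 211) = 1/((-3 - 14 + 2*(-14)**2) - 211) = 1/((-3 - 14 + 2*196) - 211) = 1/((-3 - 14 + 392) - 211) = 1/(375 - 211) = 1/164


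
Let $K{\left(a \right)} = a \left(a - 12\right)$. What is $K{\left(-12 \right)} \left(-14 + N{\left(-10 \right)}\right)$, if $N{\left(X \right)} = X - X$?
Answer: $-4032$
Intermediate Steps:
$N{\left(X \right)} = 0$
$K{\left(a \right)} = a \left(-12 + a\right)$
$K{\left(-12 \right)} \left(-14 + N{\left(-10 \right)}\right) = - 12 \left(-12 - 12\right) \left(-14 + 0\right) = \left(-12\right) \left(-24\right) \left(-14\right) = 288 \left(-14\right) = -4032$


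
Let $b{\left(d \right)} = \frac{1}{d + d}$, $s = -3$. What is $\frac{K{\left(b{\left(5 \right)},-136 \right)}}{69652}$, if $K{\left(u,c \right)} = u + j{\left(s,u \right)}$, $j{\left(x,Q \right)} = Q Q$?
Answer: $\frac{1}{633200} \approx 1.5793 \cdot 10^{-6}$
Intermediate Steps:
$j{\left(x,Q \right)} = Q^{2}$
$b{\left(d \right)} = \frac{1}{2 d}$
$K{\left(u,c \right)} = u + u^{2}$
$\frac{K{\left(b{\left(5 \right)},-136 \right)}}{69652} = \frac{\frac{1}{2 \cdot 5} \left(1 + \frac{1}{2 \cdot 5}\right)}{69652} = \frac{1}{2} \cdot \frac{1}{5} \left(1 + \frac{1}{2} \cdot \frac{1}{5}\right) \frac{1}{69652} = \frac{1 + \frac{1}{10}}{10} \cdot \frac{1}{69652} = \frac{1}{10} \cdot \frac{11}{10} \cdot \frac{1}{69652} = \frac{11}{100} \cdot \frac{1}{69652} = \frac{1}{633200}$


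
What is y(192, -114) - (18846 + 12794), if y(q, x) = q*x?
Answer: -53528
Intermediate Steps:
y(192, -114) - (18846 + 12794) = 192*(-114) - (18846 + 12794) = -21888 - 1*31640 = -21888 - 31640 = -53528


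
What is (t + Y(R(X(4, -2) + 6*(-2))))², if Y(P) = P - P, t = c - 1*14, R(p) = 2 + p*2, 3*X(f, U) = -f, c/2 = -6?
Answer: 676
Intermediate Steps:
c = -12 (c = 2*(-6) = -12)
X(f, U) = -f/3 (X(f, U) = (-f)/3 = -f/3)
R(p) = 2 + 2*p
t = -26 (t = -12 - 1*14 = -12 - 14 = -26)
Y(P) = 0
(t + Y(R(X(4, -2) + 6*(-2))))² = (-26 + 0)² = (-26)² = 676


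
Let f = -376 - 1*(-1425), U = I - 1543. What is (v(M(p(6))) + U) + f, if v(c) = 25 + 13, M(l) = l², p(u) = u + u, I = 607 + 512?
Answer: 663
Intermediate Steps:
I = 1119
p(u) = 2*u
U = -424 (U = 1119 - 1543 = -424)
v(c) = 38
f = 1049 (f = -376 + 1425 = 1049)
(v(M(p(6))) + U) + f = (38 - 424) + 1049 = -386 + 1049 = 663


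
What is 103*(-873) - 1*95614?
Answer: -185533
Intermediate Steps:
103*(-873) - 1*95614 = -89919 - 95614 = -185533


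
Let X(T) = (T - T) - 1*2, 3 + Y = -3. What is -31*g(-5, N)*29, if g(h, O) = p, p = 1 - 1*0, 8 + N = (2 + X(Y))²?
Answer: -899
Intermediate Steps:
Y = -6 (Y = -3 - 3 = -6)
X(T) = -2 (X(T) = 0 - 2 = -2)
N = -8 (N = -8 + (2 - 2)² = -8 + 0² = -8 + 0 = -8)
p = 1 (p = 1 + 0 = 1)
g(h, O) = 1
-31*g(-5, N)*29 = -31*1*29 = -31*29 = -899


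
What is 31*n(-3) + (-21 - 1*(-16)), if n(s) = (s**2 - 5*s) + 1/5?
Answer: 3726/5 ≈ 745.20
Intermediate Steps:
n(s) = 1/5 + s**2 - 5*s (n(s) = (s**2 - 5*s) + 1/5 = 1/5 + s**2 - 5*s)
31*n(-3) + (-21 - 1*(-16)) = 31*(1/5 + (-3)**2 - 5*(-3)) + (-21 - 1*(-16)) = 31*(1/5 + 9 + 15) + (-21 + 16) = 31*(121/5) - 5 = 3751/5 - 5 = 3726/5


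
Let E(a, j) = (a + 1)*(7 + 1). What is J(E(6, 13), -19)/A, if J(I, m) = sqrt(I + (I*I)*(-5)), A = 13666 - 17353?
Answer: -2*I*sqrt(434)/1229 ≈ -0.033902*I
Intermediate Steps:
A = -3687
E(a, j) = 8 + 8*a (E(a, j) = (1 + a)*8 = 8 + 8*a)
J(I, m) = sqrt(I - 5*I**2) (J(I, m) = sqrt(I + I**2*(-5)) = sqrt(I - 5*I**2))
J(E(6, 13), -19)/A = sqrt((8 + 8*6)*(1 - 5*(8 + 8*6)))/(-3687) = sqrt((8 + 48)*(1 - 5*(8 + 48)))*(-1/3687) = sqrt(56*(1 - 5*56))*(-1/3687) = sqrt(56*(1 - 280))*(-1/3687) = sqrt(56*(-279))*(-1/3687) = sqrt(-15624)*(-1/3687) = (6*I*sqrt(434))*(-1/3687) = -2*I*sqrt(434)/1229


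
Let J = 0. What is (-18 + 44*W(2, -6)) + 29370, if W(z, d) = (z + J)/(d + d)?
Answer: 88034/3 ≈ 29345.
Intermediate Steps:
W(z, d) = z/(2*d) (W(z, d) = (z + 0)/(d + d) = z/((2*d)) = z*(1/(2*d)) = z/(2*d))
(-18 + 44*W(2, -6)) + 29370 = (-18 + 44*((½)*2/(-6))) + 29370 = (-18 + 44*((½)*2*(-⅙))) + 29370 = (-18 + 44*(-⅙)) + 29370 = (-18 - 22/3) + 29370 = -76/3 + 29370 = 88034/3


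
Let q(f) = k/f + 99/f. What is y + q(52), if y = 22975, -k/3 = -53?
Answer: 597479/26 ≈ 22980.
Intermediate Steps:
k = 159 (k = -3*(-53) = 159)
q(f) = 258/f (q(f) = 159/f + 99/f = 258/f)
y + q(52) = 22975 + 258/52 = 22975 + 258*(1/52) = 22975 + 129/26 = 597479/26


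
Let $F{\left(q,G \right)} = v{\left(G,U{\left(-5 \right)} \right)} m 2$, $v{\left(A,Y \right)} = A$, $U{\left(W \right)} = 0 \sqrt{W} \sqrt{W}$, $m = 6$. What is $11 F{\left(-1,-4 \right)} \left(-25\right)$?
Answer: $13200$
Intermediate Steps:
$U{\left(W \right)} = 0$ ($U{\left(W \right)} = 0 \sqrt{W} = 0$)
$F{\left(q,G \right)} = 12 G$ ($F{\left(q,G \right)} = G 6 \cdot 2 = 6 G 2 = 12 G$)
$11 F{\left(-1,-4 \right)} \left(-25\right) = 11 \cdot 12 \left(-4\right) \left(-25\right) = 11 \left(-48\right) \left(-25\right) = \left(-528\right) \left(-25\right) = 13200$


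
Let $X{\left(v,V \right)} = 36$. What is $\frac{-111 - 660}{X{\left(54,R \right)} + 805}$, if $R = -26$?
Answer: $- \frac{771}{841} \approx -0.91677$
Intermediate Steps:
$\frac{-111 - 660}{X{\left(54,R \right)} + 805} = \frac{-111 - 660}{36 + 805} = - \frac{771}{841}$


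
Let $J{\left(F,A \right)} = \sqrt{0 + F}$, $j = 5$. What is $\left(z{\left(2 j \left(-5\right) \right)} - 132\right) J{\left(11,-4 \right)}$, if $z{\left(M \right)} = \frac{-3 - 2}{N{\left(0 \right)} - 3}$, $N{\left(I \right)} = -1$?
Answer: $- \frac{523 \sqrt{11}}{4} \approx -433.65$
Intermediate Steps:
$J{\left(F,A \right)} = \sqrt{F}$
$z{\left(M \right)} = \frac{5}{4}$ ($z{\left(M \right)} = \frac{-3 - 2}{-1 - 3} = - \frac{5}{-4} = \left(-5\right) \left(- \frac{1}{4}\right) = \frac{5}{4}$)
$\left(z{\left(2 j \left(-5\right) \right)} - 132\right) J{\left(11,-4 \right)} = \left(\frac{5}{4} - 132\right) \sqrt{11} = - \frac{523 \sqrt{11}}{4}$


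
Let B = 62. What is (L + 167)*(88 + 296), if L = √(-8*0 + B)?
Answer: 64128 + 384*√62 ≈ 67152.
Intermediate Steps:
L = √62 (L = √(-8*0 + 62) = √(0 + 62) = √62 ≈ 7.8740)
(L + 167)*(88 + 296) = (√62 + 167)*(88 + 296) = (167 + √62)*384 = 64128 + 384*√62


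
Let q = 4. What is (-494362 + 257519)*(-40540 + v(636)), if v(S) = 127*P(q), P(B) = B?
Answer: 9481298976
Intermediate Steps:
v(S) = 508 (v(S) = 127*4 = 508)
(-494362 + 257519)*(-40540 + v(636)) = (-494362 + 257519)*(-40540 + 508) = -236843*(-40032) = 9481298976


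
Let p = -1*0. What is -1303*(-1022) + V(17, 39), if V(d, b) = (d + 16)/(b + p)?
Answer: 17311669/13 ≈ 1.3317e+6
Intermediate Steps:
p = 0
V(d, b) = (16 + d)/b (V(d, b) = (d + 16)/(b + 0) = (16 + d)/b)
-1303*(-1022) + V(17, 39) = -1303*(-1022) + (16 + 17)/39 = 1331666 + (1/39)*33 = 1331666 + 11/13 = 17311669/13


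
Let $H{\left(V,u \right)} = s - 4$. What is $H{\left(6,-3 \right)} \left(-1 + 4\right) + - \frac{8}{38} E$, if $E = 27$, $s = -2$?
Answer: $- \frac{450}{19} \approx -23.684$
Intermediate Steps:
$H{\left(V,u \right)} = -6$ ($H{\left(V,u \right)} = -2 - 4 = -6$)
$H{\left(6,-3 \right)} \left(-1 + 4\right) + - \frac{8}{38} E = - 6 \left(-1 + 4\right) + - \frac{8}{38} \cdot 27 = \left(-6\right) 3 + \left(-8\right) \frac{1}{38} \cdot 27 = -18 - \frac{108}{19} = - \frac{450}{19}$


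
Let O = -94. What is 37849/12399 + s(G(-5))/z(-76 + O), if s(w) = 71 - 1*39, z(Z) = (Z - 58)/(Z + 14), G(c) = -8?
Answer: 5877115/235581 ≈ 24.947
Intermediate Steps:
z(Z) = (-58 + Z)/(14 + Z)
s(w) = 32 (s(w) = 71 - 39 = 32)
37849/12399 + s(G(-5))/z(-76 + O) = 37849/12399 + 32/(((-58 + (-76 - 94))/(14 + (-76 - 94)))) = 37849*(1/12399) + 32/(((-58 - 170)/(14 - 170))) = 37849/12399 + 32/((-228/(-156))) = 37849/12399 + 32/((-1/156*(-228))) = 37849/12399 + 32/(19/13) = 37849/12399 + 32*(13/19) = 37849/12399 + 416/19 = 5877115/235581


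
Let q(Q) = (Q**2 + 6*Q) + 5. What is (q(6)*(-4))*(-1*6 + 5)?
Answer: 308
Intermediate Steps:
q(Q) = 5 + Q**2 + 6*Q
(q(6)*(-4))*(-1*6 + 5) = ((5 + 6**2 + 6*6)*(-4))*(-1*6 + 5) = ((5 + 36 + 36)*(-4))*(-6 + 5) = (77*(-4))*(-1) = -308*(-1) = 308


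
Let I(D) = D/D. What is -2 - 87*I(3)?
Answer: -89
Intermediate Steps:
I(D) = 1
-2 - 87*I(3) = -2 - 87*1 = -2 - 87 = -89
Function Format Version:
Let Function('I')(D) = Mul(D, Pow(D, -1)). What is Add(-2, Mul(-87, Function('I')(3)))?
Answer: -89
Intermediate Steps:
Function('I')(D) = 1
Add(-2, Mul(-87, Function('I')(3))) = Add(-2, Mul(-87, 1)) = Add(-2, -87) = -89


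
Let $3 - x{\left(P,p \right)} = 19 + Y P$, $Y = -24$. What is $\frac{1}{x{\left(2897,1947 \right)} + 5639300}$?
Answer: $\frac{1}{5708812} \approx 1.7517 \cdot 10^{-7}$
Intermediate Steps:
$x{\left(P,p \right)} = -16 + 24 P$ ($x{\left(P,p \right)} = 3 - \left(19 - 24 P\right) = 3 + \left(-19 + 24 P\right) = -16 + 24 P$)
$\frac{1}{x{\left(2897,1947 \right)} + 5639300} = \frac{1}{\left(-16 + 24 \cdot 2897\right) + 5639300} = \frac{1}{\left(-16 + 69528\right) + 5639300} = \frac{1}{69512 + 5639300} = \frac{1}{5708812}$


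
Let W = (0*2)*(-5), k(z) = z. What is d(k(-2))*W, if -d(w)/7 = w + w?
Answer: 0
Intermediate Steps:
d(w) = -14*w (d(w) = -7*(w + w) = -14*w)
W = 0 (W = 0*(-5) = 0)
d(k(-2))*W = -14*(-2)*0 = 28*0 = 0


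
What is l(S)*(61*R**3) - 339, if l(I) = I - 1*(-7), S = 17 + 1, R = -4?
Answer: -97939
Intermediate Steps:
S = 18
l(I) = 7 + I (l(I) = I + 7 = 7 + I)
l(S)*(61*R**3) - 339 = (7 + 18)*(61*(-4)**3) - 339 = 25*(61*(-64)) - 339 = 25*(-3904) - 339 = -97600 - 339 = -97939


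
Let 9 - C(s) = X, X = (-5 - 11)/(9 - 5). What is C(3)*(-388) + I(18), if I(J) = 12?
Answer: -5032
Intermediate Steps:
X = -4 (X = -16/4 = -16*¼ = -4)
C(s) = 13 (C(s) = 9 - 1*(-4) = 9 + 4 = 13)
C(3)*(-388) + I(18) = 13*(-388) + 12 = -5044 + 12 = -5032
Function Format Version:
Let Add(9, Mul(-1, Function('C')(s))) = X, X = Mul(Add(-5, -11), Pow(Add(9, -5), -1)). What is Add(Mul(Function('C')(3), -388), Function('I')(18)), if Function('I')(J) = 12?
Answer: -5032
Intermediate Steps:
X = -4 (X = Mul(-16, Pow(4, -1)) = Mul(-16, Rational(1, 4)) = -4)
Function('C')(s) = 13 (Function('C')(s) = Add(9, Mul(-1, -4)) = Add(9, 4) = 13)
Add(Mul(Function('C')(3), -388), Function('I')(18)) = Add(Mul(13, -388), 12) = Add(-5044, 12) = -5032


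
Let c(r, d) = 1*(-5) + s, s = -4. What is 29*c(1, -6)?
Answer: -261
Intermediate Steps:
c(r, d) = -9 (c(r, d) = 1*(-5) - 4 = -5 - 4 = -9)
29*c(1, -6) = 29*(-9) = -261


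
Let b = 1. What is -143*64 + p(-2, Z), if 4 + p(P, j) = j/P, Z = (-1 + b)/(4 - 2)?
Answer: -9156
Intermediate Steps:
Z = 0 (Z = (-1 + 1)/(4 - 2) = 0/2 = 0*(½) = 0)
p(P, j) = -4 + j/P
-143*64 + p(-2, Z) = -143*64 + (-4 + 0/(-2)) = -9152 + (-4 + 0*(-½)) = -9152 + (-4 + 0) = -9152 - 4 = -9156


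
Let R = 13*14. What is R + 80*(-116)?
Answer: -9098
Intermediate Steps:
R = 182
R + 80*(-116) = 182 + 80*(-116) = 182 - 9280 = -9098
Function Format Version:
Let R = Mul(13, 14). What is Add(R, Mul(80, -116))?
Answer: -9098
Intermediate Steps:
R = 182
Add(R, Mul(80, -116)) = Add(182, Mul(80, -116)) = Add(182, -9280) = -9098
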